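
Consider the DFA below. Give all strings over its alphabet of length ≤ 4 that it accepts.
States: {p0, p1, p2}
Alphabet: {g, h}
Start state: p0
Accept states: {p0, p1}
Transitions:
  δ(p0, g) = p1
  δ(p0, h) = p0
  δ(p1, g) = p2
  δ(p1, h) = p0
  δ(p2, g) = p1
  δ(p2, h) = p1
ε, g, h, gh, hg, hh, ggg, ggh, ghg, ghh, hgh, hhg, hhh, gggh, gghh, ghgh, ghhg, ghhh, hggg, hggh, hghg, hghh, hhgh, hhhg, hhhh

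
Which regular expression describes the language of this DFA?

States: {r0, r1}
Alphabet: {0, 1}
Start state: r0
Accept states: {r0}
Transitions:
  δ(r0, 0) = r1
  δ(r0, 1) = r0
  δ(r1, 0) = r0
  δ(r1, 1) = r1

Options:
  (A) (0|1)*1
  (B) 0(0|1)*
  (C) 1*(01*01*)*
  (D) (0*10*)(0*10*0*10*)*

Check each option against the DFA on short strings; one disagreement eliminates an option:
  (A) (0|1)*1: on ε the DFA stays in r0 and accepts (r0 ∈ Accept), but the regex does not match it → eliminate
  (B) 0(0|1)*: on ε the DFA stays in r0 and accepts (r0 ∈ Accept), but the regex does not match it → eliminate
  (C) 1*(01*01*)*: agrees with the DFA on every string of length ≤ 6
  (D) (0*10*)(0*10*0*10*)*: on ε the DFA stays in r0 and accepts (r0 ∈ Accept), but the regex does not match it → eliminate
Only (C) is consistent with the DFA.
(C) 1*(01*01*)*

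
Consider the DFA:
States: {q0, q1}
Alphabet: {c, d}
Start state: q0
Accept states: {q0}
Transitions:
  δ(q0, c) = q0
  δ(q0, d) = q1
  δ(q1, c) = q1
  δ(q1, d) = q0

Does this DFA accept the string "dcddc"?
Processing string "dcddc":
  q0 --d--> q1
  q1 --c--> q1
  q1 --d--> q0
  q0 --d--> q1
  q1 --c--> q1
Final state: q1
Accept states: {q0}
No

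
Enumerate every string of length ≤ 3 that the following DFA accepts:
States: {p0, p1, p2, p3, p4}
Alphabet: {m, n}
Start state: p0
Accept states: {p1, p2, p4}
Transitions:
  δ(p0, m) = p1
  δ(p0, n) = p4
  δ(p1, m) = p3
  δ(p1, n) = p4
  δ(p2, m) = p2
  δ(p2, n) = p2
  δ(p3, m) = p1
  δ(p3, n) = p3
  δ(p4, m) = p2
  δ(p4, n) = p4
m, n, mn, nm, nn, mmm, mnm, mnn, nmm, nmn, nnm, nnn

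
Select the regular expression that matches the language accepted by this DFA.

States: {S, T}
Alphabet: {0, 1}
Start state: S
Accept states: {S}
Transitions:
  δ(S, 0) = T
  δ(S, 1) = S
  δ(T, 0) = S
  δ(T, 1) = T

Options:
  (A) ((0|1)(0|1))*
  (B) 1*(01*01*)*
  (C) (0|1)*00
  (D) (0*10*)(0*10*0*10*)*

Check each option against the DFA on short strings; one disagreement eliminates an option:
  (A) ((0|1)(0|1))*: on '1' the DFA goes S → S and accepts (S ∈ Accept), but the regex does not match it → eliminate
  (B) 1*(01*01*)*: agrees with the DFA on every string of length ≤ 6
  (C) (0|1)*00: on ε the DFA stays in S and accepts (S ∈ Accept), but the regex does not match it → eliminate
  (D) (0*10*)(0*10*0*10*)*: on ε the DFA stays in S and accepts (S ∈ Accept), but the regex does not match it → eliminate
Only (B) is consistent with the DFA.
(B) 1*(01*01*)*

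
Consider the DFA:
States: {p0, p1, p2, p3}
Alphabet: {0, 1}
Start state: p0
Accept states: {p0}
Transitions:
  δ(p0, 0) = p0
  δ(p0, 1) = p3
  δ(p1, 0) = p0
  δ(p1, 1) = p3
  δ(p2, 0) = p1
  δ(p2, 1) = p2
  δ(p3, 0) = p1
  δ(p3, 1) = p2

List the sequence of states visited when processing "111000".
read '1': p0 → p3
  read '1': p3 → p2
  read '1': p2 → p2
  read '0': p2 → p1
  read '0': p1 → p0
  read '0': p0 → p0
p0 -> p3 -> p2 -> p2 -> p1 -> p0 -> p0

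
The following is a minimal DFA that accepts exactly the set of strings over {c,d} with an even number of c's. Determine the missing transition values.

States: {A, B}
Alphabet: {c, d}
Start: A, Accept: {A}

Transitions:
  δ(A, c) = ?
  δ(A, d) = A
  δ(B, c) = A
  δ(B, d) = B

From the language and accept set, identify what each state tracks — A: even number of c's so far; B: odd number of c's so far.
Each missing δ(q, a) is the state matching the new tracked value after reading a.
δ(A, c) = B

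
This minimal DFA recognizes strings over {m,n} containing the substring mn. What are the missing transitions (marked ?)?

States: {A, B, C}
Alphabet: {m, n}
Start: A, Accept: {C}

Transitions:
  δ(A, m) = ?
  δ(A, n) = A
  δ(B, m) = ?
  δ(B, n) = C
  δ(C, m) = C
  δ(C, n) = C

From the language and accept set, identify what each state tracks — A: no m seen yet; B: seen a m, waiting for n; C: substring mn seen.
Each missing δ(q, a) is the state matching the new tracked value after reading a.
δ(A, m) = B; δ(B, m) = B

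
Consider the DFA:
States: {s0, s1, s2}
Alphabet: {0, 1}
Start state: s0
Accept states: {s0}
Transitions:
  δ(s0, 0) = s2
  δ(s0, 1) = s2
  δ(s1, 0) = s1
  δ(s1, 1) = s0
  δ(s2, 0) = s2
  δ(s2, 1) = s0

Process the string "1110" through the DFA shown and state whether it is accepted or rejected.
Processing string "1110":
  s0 --1--> s2
  s2 --1--> s0
  s0 --1--> s2
  s2 --0--> s2
Final state: s2
Accept states: {s0}
No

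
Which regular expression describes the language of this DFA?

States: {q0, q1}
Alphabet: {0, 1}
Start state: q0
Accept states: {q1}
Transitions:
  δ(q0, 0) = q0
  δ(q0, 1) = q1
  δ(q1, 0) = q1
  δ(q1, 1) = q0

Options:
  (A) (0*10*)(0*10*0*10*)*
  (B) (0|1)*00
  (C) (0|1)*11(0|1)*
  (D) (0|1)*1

Check each option against the DFA on short strings; one disagreement eliminates an option:
  (A) (0*10*)(0*10*0*10*)*: agrees with the DFA on every string of length ≤ 6
  (B) (0|1)*00: on '1' the DFA goes q0 → q1 and accepts (q1 ∈ Accept), but the regex does not match it → eliminate
  (C) (0|1)*11(0|1)*: on '1' the DFA goes q0 → q1 and accepts (q1 ∈ Accept), but the regex does not match it → eliminate
  (D) (0|1)*1: on '10' the DFA goes q0 → q1 → q1 and accepts (q1 ∈ Accept), but the regex does not match it → eliminate
Only (A) is consistent with the DFA.
(A) (0*10*)(0*10*0*10*)*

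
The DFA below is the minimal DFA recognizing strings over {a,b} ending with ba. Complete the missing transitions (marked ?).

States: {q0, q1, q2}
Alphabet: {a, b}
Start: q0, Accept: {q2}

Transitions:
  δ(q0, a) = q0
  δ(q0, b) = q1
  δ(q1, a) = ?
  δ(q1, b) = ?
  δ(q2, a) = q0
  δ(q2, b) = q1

From the language and accept set, identify what each state tracks — q0: no suffix match; q1: one trailing b; q2: suffix is ba.
Each missing δ(q, a) is the state matching the new tracked value after reading a.
δ(q1, a) = q2; δ(q1, b) = q1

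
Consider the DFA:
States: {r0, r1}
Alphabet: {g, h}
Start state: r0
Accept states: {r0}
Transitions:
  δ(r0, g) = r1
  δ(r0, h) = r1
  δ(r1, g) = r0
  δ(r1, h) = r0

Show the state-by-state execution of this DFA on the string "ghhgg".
read 'g': r0 → r1
  read 'h': r1 → r0
  read 'h': r0 → r1
  read 'g': r1 → r0
  read 'g': r0 → r1
r0 -> r1 -> r0 -> r1 -> r0 -> r1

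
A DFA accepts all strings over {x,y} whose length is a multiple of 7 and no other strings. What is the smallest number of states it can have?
By Myhill–Nerode, count the distinguishable equivalence classes: 7 classes — one per residue of the length mod 7; class i is distinguished from class j by any string of length (7 − i) mod 7.
7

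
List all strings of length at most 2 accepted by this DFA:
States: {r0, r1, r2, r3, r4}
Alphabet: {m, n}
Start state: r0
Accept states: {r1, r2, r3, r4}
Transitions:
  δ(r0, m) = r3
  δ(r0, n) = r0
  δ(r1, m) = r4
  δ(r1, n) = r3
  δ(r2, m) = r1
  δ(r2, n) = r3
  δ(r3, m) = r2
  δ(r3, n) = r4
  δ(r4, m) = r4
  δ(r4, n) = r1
m, mm, mn, nm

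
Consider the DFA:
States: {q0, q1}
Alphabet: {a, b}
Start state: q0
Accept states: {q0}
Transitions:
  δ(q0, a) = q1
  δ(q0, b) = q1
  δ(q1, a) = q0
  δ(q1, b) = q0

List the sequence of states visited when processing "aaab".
read 'a': q0 → q1
  read 'a': q1 → q0
  read 'a': q0 → q1
  read 'b': q1 → q0
q0 -> q1 -> q0 -> q1 -> q0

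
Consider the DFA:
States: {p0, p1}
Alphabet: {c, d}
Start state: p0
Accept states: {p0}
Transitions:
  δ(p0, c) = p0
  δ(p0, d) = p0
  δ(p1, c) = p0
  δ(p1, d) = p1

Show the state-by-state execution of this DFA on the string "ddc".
read 'd': p0 → p0
  read 'd': p0 → p0
  read 'c': p0 → p0
p0 -> p0 -> p0 -> p0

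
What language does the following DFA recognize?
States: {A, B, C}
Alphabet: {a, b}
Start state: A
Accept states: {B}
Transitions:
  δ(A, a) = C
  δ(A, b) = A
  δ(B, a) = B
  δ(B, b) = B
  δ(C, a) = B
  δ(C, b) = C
Testing a few strings:
  'bba' → reject
  'abba' → accept
  'bbba' → reject
  'b' → reject
State roles: A=zero a's seen; B=≥ two a's seen; C=one a seen
All strings over {a,b} containing at least two a's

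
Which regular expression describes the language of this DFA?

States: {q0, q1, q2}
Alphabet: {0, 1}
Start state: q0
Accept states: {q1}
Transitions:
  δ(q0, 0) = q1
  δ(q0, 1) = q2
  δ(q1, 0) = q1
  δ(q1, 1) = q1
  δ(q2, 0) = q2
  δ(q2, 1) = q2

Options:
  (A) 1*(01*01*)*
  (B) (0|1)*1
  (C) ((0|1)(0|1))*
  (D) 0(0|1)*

Check each option against the DFA on short strings; one disagreement eliminates an option:
  (A) 1*(01*01*)*: on ε the DFA stays in q0 and rejects (q0 ∉ Accept), but the regex matches it → eliminate
  (B) (0|1)*1: on '0' the DFA goes q0 → q1 and accepts (q1 ∈ Accept), but the regex does not match it → eliminate
  (C) ((0|1)(0|1))*: on ε the DFA stays in q0 and rejects (q0 ∉ Accept), but the regex matches it → eliminate
  (D) 0(0|1)*: agrees with the DFA on every string of length ≤ 6
Only (D) is consistent with the DFA.
(D) 0(0|1)*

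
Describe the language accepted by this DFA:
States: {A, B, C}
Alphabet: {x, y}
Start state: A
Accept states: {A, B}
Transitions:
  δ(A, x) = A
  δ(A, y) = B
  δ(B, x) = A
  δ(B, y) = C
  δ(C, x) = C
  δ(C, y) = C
Testing a few strings:
  'x' → accept
  'xy' → accept
  'xyxy' → accept
  'xx' → accept
State roles: A=last symbol not y (ok); B=last symbol y (ok); C=saw yy (dead)
All strings over {x,y} with no two consecutive y's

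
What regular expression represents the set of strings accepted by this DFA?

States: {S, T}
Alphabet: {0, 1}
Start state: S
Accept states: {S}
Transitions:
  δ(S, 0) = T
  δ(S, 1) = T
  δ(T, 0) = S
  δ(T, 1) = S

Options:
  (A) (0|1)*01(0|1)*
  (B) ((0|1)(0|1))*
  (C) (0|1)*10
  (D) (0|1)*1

Check each option against the DFA on short strings; one disagreement eliminates an option:
  (A) (0|1)*01(0|1)*: on ε the DFA stays in S and accepts (S ∈ Accept), but the regex does not match it → eliminate
  (B) ((0|1)(0|1))*: agrees with the DFA on every string of length ≤ 6
  (C) (0|1)*10: on ε the DFA stays in S and accepts (S ∈ Accept), but the regex does not match it → eliminate
  (D) (0|1)*1: on ε the DFA stays in S and accepts (S ∈ Accept), but the regex does not match it → eliminate
Only (B) is consistent with the DFA.
(B) ((0|1)(0|1))*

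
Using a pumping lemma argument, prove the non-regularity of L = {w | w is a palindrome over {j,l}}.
Assume L is regular with pumping length p. Idea: pumping the leading j-block breaks the symmetry.
Choose s = j^p l j^p (a palindrome of length 2p+1 ≥ p). By the pumping lemma, s = xyz with |xy| ≤ p, |y| > 0, so y = j^k with k > 0 (xy lies entirely in the first j^p). Then xy²z = j^(p+k) l j^p, which is not a palindrome since p+k ≠ p.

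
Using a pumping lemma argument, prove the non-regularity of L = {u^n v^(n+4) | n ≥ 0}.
Assume L is regular with pumping length p. Idea: pumping the u-block breaks the fixed offset of 4.
Choose s = u^p v^(p+4) ∈ L. By the pumping lemma, s = xyz with |xy| ≤ p, |y| > 0, so y = u^k with k ≥ 1. Then xy²z = u^(p+k) v^(p+4). For this to be in L we would need p+4 = (p+k)+4, i.e. k = 0, contradicting k ≥ 1. So xy²z ∉ L.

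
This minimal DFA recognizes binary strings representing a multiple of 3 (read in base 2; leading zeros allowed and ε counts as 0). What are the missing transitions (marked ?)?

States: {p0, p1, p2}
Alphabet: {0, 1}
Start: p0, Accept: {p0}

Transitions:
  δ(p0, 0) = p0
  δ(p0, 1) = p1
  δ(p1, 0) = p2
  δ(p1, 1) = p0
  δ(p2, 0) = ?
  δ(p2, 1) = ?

From the language and accept set, identify what each state tracks — p0: value ≡ 0 (mod 3); p1: value ≡ 1 (mod 3); p2: value ≡ 2 (mod 3).
Each missing δ(q, a) is the state matching the new tracked value after reading a.
δ(p2, 0) = p1; δ(p2, 1) = p2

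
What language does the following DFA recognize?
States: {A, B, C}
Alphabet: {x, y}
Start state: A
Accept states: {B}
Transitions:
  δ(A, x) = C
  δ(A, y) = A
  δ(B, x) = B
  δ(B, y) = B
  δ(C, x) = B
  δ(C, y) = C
Testing a few strings:
  'xxyx' → accept
  'yyxx' → accept
  'xx' → accept
  'yyy' → reject
State roles: A=zero x's seen; B=≥ two x's seen; C=one x seen
All strings over {x,y} containing at least two x's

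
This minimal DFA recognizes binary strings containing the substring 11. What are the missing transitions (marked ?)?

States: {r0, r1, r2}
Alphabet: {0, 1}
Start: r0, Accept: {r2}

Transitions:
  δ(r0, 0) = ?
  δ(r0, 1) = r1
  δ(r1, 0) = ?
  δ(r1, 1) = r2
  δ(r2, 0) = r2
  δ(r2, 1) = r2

From the language and accept set, identify what each state tracks — r0: no progress toward 11; r1: one trailing 1; r2: substring 11 seen.
Each missing δ(q, a) is the state matching the new tracked value after reading a.
δ(r0, 0) = r0; δ(r1, 0) = r0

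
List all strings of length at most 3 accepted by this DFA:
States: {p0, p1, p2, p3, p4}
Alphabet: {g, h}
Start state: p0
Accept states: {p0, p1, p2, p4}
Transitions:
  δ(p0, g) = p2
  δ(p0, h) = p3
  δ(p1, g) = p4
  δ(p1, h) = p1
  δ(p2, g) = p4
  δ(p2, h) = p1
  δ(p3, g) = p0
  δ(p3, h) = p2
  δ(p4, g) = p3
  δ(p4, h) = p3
ε, g, gg, gh, hg, hh, ghg, ghh, hgg, hhg, hhh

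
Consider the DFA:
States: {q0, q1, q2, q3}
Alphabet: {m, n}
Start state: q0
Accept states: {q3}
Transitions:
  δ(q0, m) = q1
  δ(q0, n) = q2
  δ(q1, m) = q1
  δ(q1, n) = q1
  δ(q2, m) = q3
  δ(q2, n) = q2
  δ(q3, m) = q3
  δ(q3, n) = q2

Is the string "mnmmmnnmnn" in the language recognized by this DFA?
Processing string "mnmmmnnmnn":
  q0 --m--> q1
  q1 --n--> q1
  q1 --m--> q1
  q1 --m--> q1
  q1 --m--> q1
  q1 --n--> q1
  q1 --n--> q1
  q1 --m--> q1
  q1 --n--> q1
  q1 --n--> q1
Final state: q1
Accept states: {q3}
No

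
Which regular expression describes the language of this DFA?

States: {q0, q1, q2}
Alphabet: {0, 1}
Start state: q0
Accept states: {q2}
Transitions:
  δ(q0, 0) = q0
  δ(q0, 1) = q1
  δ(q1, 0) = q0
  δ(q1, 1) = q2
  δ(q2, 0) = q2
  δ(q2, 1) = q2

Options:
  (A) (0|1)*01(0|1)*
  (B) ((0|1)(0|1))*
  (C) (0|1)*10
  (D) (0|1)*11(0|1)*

Check each option against the DFA on short strings; one disagreement eliminates an option:
  (A) (0|1)*01(0|1)*: on '01' the DFA goes q0 → q0 → q1 and rejects (q1 ∉ Accept), but the regex matches it → eliminate
  (B) ((0|1)(0|1))*: on ε the DFA stays in q0 and rejects (q0 ∉ Accept), but the regex matches it → eliminate
  (C) (0|1)*10: on '10' the DFA goes q0 → q1 → q0 and rejects (q0 ∉ Accept), but the regex matches it → eliminate
  (D) (0|1)*11(0|1)*: agrees with the DFA on every string of length ≤ 6
Only (D) is consistent with the DFA.
(D) (0|1)*11(0|1)*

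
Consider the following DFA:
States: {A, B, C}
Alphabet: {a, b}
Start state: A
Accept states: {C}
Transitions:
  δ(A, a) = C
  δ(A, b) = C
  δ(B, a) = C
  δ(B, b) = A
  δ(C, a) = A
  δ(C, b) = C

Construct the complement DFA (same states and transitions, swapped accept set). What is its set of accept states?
Complement accept states = All states \ Original accept states
= {A, B, C} \ {C}
{A, B}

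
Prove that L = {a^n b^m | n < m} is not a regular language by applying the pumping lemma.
Assume L is regular with pumping length p. Idea: pumping up the a-block makes the a-count reach the b-count.
Choose s = a^p b^(p+1) ∈ L. By the pumping lemma, s = xyz with |xy| ≤ p, |y| > 0, so y = a^k with k ≥ 1. Then xy²z = a^(p+k) b^(p+1). Since p+k ≥ p+1, the number of a's is no longer strictly less than the number of b's, so xy²z ∉ L.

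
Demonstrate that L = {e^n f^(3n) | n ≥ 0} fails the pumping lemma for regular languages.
Assume L is regular with pumping length p. Idea: pumping the e-block breaks the 1:3 ratio.
Choose s = e^p f^(3p) (length 4p ≥ p). By the pumping lemma, s = xyz with |xy| ≤ p, |y| > 0, so y = e^k with k ≥ 1. Then xy²z = e^(p+k) f^(3p). For this to be in L we would need 3p = 3(p+k), i.e. 3k = 0, contradicting k ≥ 1. So xy²z ∉ L.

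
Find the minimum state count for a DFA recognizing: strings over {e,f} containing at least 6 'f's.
By Myhill–Nerode, count the distinguishable equivalence classes: 7 classes — having seen 0, 1, …, 5, or ≥6 copies of 'f'; any two classes i < j (j ≤ 6) are distinguished by the string f^(6−j), which takes class j to 6 copies (accepted) but leaves class i below 6 (rejected).
7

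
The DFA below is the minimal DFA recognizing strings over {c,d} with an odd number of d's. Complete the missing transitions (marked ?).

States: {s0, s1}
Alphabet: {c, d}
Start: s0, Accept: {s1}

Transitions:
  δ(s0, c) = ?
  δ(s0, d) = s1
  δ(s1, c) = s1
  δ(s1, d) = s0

From the language and accept set, identify what each state tracks — s0: even number of d's so far; s1: odd number of d's so far.
Each missing δ(q, a) is the state matching the new tracked value after reading a.
δ(s0, c) = s0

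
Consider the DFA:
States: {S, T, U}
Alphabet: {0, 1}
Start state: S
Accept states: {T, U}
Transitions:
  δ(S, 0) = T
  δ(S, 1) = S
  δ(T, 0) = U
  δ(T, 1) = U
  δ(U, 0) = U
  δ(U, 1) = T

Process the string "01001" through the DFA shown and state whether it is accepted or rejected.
Processing string "01001":
  S --0--> T
  T --1--> U
  U --0--> U
  U --0--> U
  U --1--> T
Final state: T
Accept states: {T, U}
Yes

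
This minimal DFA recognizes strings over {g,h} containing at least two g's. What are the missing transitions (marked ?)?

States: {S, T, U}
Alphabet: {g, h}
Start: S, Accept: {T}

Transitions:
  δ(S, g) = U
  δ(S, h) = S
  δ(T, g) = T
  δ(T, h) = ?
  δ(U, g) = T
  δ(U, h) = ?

From the language and accept set, identify what each state tracks — S: zero g's seen; T: ≥ two g's seen; U: one g seen.
Each missing δ(q, a) is the state matching the new tracked value after reading a.
δ(T, h) = T; δ(U, h) = U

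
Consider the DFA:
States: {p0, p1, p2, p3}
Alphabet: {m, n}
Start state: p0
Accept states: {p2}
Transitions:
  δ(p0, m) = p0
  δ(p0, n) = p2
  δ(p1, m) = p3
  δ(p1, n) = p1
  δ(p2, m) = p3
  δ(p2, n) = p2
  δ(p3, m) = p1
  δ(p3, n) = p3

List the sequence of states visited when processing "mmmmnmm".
read 'm': p0 → p0
  read 'm': p0 → p0
  read 'm': p0 → p0
  read 'm': p0 → p0
  read 'n': p0 → p2
  read 'm': p2 → p3
  read 'm': p3 → p1
p0 -> p0 -> p0 -> p0 -> p0 -> p2 -> p3 -> p1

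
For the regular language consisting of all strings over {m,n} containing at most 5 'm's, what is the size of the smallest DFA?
By Myhill–Nerode, count the distinguishable equivalence classes: 7 classes — having seen 0, 1, …, 5, or >5 copies of 'm'; counts 0 through 5 are accepting and >5 is dead.
7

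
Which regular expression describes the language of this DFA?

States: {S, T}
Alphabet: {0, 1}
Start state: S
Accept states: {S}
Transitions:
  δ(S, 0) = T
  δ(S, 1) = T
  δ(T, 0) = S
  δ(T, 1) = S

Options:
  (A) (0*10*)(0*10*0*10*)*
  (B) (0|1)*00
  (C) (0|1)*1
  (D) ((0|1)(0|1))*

Check each option against the DFA on short strings; one disagreement eliminates an option:
  (A) (0*10*)(0*10*0*10*)*: on ε the DFA stays in S and accepts (S ∈ Accept), but the regex does not match it → eliminate
  (B) (0|1)*00: on ε the DFA stays in S and accepts (S ∈ Accept), but the regex does not match it → eliminate
  (C) (0|1)*1: on ε the DFA stays in S and accepts (S ∈ Accept), but the regex does not match it → eliminate
  (D) ((0|1)(0|1))*: agrees with the DFA on every string of length ≤ 6
Only (D) is consistent with the DFA.
(D) ((0|1)(0|1))*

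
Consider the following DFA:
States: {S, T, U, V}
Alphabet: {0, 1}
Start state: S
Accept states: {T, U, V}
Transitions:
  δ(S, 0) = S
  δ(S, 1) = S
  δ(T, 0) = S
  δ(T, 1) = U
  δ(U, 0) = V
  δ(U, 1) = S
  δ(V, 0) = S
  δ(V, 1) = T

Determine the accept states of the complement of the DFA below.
Complement accept states = All states \ Original accept states
= {S, T, U, V} \ {T, U, V}
{S}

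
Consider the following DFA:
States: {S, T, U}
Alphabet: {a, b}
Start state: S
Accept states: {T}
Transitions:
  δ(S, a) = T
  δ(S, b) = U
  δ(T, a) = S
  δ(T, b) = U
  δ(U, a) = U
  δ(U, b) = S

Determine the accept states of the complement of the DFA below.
Complement accept states = All states \ Original accept states
= {S, T, U} \ {T}
{S, U}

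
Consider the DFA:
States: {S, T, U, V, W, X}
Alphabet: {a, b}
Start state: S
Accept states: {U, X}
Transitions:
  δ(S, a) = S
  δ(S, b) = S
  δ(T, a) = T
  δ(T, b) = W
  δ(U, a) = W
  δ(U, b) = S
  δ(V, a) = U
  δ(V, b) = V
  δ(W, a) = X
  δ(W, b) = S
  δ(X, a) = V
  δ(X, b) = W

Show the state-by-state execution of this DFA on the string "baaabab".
read 'b': S → S
  read 'a': S → S
  read 'a': S → S
  read 'a': S → S
  read 'b': S → S
  read 'a': S → S
  read 'b': S → S
S -> S -> S -> S -> S -> S -> S -> S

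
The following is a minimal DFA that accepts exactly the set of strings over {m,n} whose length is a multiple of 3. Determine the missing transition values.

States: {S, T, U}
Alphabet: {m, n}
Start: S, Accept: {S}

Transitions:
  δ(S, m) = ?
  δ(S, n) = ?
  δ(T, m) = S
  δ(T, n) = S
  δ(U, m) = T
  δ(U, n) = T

From the language and accept set, identify what each state tracks — S: length ≡ 0 (mod 3); T: length ≡ 2 (mod 3); U: length ≡ 1 (mod 3).
Each missing δ(q, a) is the state matching the new tracked value after reading a.
δ(S, m) = U; δ(S, n) = U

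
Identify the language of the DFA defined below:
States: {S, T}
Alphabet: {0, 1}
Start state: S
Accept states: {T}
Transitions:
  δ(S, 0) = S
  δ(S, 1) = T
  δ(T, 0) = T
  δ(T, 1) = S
Testing a few strings:
  '110' → reject
  '00' → reject
  '0' → reject
  '11' → reject
State roles: S=even number of 1's so far; T=odd number of 1's so far
All binary strings with an odd number of 1's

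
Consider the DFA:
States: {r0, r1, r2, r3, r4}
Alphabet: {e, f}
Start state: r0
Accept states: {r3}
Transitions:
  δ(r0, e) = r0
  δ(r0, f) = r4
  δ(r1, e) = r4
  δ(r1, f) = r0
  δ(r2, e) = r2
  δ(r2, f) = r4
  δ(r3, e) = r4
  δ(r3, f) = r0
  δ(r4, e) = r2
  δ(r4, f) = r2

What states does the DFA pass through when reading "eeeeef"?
read 'e': r0 → r0
  read 'e': r0 → r0
  read 'e': r0 → r0
  read 'e': r0 → r0
  read 'e': r0 → r0
  read 'f': r0 → r4
r0 -> r0 -> r0 -> r0 -> r0 -> r0 -> r4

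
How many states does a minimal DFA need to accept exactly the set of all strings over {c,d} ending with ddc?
By Myhill–Nerode, count the distinguishable equivalence classes: 4 classes — one per longest suffix of the input that is a prefix of 'ddc' (lengths 0 through 3); only the length-3 class is accepting.
4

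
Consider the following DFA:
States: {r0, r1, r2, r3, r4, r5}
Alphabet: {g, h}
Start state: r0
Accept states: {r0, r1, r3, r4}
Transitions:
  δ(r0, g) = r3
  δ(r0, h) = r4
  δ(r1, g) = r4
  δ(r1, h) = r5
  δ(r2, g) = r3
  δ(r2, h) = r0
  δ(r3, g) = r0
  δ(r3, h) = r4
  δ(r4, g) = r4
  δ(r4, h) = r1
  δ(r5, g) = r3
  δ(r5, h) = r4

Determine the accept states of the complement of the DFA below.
Complement accept states = All states \ Original accept states
= {r0, r1, r2, r3, r4, r5} \ {r0, r1, r3, r4}
{r2, r5}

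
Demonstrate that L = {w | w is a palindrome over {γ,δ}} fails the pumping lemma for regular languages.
Assume L is regular with pumping length p. Idea: pumping the leading γ-block breaks the symmetry.
Choose s = γ^p δ γ^p (a palindrome of length 2p+1 ≥ p). By the pumping lemma, s = xyz with |xy| ≤ p, |y| > 0, so y = γ^k with k > 0 (xy lies entirely in the first γ^p). Then xy²z = γ^(p+k) δ γ^p, which is not a palindrome since p+k ≠ p.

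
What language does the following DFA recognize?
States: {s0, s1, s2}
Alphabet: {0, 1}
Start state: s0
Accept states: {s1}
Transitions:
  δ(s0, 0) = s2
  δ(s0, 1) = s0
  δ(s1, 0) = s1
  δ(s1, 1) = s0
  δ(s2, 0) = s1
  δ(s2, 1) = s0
Testing a few strings:
  '000' → accept
  '0' → reject
  '111' → reject
  '010' → reject
State roles: s0=last symbol not 0; s1=two trailing 0's; s2=one trailing 0
All binary strings ending with 00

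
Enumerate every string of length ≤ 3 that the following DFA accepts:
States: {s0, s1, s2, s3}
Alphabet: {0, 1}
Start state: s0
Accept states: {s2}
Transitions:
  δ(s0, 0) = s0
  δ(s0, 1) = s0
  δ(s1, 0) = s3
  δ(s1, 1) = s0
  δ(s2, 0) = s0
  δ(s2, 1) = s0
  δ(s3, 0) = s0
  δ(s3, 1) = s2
None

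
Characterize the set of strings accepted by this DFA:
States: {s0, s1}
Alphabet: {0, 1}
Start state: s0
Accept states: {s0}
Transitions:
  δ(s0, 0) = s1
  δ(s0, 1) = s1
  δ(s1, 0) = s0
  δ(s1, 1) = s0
Testing a few strings:
  '1' → reject
  '011' → reject
  '11' → accept
  '0' → reject
State roles: s0=even length so far; s1=odd length so far
All binary strings of even length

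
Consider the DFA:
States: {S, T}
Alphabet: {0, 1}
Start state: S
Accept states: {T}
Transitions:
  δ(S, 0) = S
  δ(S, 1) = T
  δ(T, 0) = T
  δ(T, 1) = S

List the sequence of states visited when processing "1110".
read '1': S → T
  read '1': T → S
  read '1': S → T
  read '0': T → T
S -> T -> S -> T -> T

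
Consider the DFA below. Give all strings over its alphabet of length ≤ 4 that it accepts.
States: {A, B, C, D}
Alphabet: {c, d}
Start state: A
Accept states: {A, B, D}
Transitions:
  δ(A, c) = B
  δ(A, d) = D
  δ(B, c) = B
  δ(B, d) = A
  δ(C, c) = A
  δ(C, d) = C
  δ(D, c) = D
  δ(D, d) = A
ε, c, d, cc, cd, dc, dd, ccc, ccd, cdc, cdd, dcc, dcd, ddc, ddd, cccc, cccd, ccdc, ccdd, cdcc, cdcd, cddc, cddd, dccc, dccd, dcdc, dcdd, ddcc, ddcd, dddc, dddd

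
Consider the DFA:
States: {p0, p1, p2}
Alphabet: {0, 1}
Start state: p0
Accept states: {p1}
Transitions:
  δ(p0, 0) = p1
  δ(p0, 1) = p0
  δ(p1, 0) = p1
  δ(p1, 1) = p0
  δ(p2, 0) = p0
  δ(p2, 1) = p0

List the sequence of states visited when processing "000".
read '0': p0 → p1
  read '0': p1 → p1
  read '0': p1 → p1
p0 -> p1 -> p1 -> p1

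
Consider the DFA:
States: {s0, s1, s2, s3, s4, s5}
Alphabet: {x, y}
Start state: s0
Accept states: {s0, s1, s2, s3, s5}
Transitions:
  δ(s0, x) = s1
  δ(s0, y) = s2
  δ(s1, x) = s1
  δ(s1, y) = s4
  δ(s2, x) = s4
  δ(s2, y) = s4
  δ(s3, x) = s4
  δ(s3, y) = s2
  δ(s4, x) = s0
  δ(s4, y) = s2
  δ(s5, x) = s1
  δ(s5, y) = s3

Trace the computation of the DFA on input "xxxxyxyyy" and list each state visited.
read 'x': s0 → s1
  read 'x': s1 → s1
  read 'x': s1 → s1
  read 'x': s1 → s1
  read 'y': s1 → s4
  read 'x': s4 → s0
  read 'y': s0 → s2
  read 'y': s2 → s4
  read 'y': s4 → s2
s0 -> s1 -> s1 -> s1 -> s1 -> s4 -> s0 -> s2 -> s4 -> s2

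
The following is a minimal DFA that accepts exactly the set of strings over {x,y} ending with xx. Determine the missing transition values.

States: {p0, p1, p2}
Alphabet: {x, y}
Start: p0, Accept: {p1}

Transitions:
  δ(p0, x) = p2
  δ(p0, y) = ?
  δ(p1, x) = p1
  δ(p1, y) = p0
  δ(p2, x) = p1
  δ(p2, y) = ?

From the language and accept set, identify what each state tracks — p0: last symbol not x; p1: two trailing x's; p2: one trailing x.
Each missing δ(q, a) is the state matching the new tracked value after reading a.
δ(p0, y) = p0; δ(p2, y) = p0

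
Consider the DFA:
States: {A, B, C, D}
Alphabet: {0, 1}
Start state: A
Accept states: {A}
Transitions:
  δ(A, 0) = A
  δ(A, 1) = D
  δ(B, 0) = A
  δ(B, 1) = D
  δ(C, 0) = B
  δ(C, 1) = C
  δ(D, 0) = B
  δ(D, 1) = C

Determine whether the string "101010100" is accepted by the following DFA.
Processing string "101010100":
  A --1--> D
  D --0--> B
  B --1--> D
  D --0--> B
  B --1--> D
  D --0--> B
  B --1--> D
  D --0--> B
  B --0--> A
Final state: A
Accept states: {A}
Yes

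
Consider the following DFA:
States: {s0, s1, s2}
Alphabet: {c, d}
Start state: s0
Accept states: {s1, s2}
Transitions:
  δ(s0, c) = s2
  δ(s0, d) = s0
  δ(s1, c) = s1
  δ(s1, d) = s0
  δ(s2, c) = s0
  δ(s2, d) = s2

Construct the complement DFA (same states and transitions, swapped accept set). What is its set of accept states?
Complement accept states = All states \ Original accept states
= {s0, s1, s2} \ {s1, s2}
{s0}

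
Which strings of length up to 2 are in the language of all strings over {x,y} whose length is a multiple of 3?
ε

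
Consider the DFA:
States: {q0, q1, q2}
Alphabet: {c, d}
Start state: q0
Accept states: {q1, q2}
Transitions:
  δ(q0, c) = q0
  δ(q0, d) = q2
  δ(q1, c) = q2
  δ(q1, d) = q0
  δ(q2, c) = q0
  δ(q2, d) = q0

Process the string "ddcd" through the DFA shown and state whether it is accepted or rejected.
Processing string "ddcd":
  q0 --d--> q2
  q2 --d--> q0
  q0 --c--> q0
  q0 --d--> q2
Final state: q2
Accept states: {q1, q2}
Yes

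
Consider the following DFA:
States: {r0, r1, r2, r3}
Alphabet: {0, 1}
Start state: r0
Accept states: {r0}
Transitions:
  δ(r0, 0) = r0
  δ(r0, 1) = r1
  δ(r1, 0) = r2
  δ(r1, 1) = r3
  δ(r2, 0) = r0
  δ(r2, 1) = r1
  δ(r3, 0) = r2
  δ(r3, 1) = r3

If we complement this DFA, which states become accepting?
Complement accept states = All states \ Original accept states
= {r0, r1, r2, r3} \ {r0}
{r1, r2, r3}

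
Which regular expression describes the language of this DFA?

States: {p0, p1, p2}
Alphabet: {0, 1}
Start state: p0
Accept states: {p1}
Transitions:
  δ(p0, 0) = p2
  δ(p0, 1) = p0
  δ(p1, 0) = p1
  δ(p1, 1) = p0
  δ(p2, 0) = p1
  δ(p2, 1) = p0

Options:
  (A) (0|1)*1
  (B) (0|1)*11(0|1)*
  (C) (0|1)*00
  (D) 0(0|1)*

Check each option against the DFA on short strings; one disagreement eliminates an option:
  (A) (0|1)*1: on '1' the DFA goes p0 → p0 and rejects (p0 ∉ Accept), but the regex matches it → eliminate
  (B) (0|1)*11(0|1)*: on '00' the DFA goes p0 → p2 → p1 and accepts (p1 ∈ Accept), but the regex does not match it → eliminate
  (C) (0|1)*00: agrees with the DFA on every string of length ≤ 6
  (D) 0(0|1)*: on '0' the DFA goes p0 → p2 and rejects (p2 ∉ Accept), but the regex matches it → eliminate
Only (C) is consistent with the DFA.
(C) (0|1)*00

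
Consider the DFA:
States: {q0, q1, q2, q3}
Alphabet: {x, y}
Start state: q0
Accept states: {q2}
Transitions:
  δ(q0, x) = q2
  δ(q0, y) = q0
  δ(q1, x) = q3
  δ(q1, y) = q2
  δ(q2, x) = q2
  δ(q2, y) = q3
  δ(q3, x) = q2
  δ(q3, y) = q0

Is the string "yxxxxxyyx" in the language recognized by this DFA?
Processing string "yxxxxxyyx":
  q0 --y--> q0
  q0 --x--> q2
  q2 --x--> q2
  q2 --x--> q2
  q2 --x--> q2
  q2 --x--> q2
  q2 --y--> q3
  q3 --y--> q0
  q0 --x--> q2
Final state: q2
Accept states: {q2}
Yes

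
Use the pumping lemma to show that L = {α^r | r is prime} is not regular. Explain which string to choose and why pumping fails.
Assume L is regular with pumping length p. Idea: pumping by a suitable count produces a composite length.
Let q be a prime with q ≥ p and choose s = α^q ∈ L. By the pumping lemma, s = xyz with |xy| ≤ p, |y| = k ≥ 1. Take i = q+1: |xy^(q+1)z| = q + q·k = q(1+k). Since q ≥ 2 and 1+k ≥ 2, q(1+k) is composite, so xy^(q+1)z ∉ L.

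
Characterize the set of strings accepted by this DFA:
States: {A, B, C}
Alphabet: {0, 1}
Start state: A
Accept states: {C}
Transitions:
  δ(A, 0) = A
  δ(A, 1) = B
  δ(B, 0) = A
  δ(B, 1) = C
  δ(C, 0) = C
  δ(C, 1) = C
Testing a few strings:
  '0' → reject
  '0101' → reject
  '100' → reject
  '1' → reject
State roles: A=no progress toward 11; B=one trailing 1; C=substring 11 seen
All binary strings containing the substring 11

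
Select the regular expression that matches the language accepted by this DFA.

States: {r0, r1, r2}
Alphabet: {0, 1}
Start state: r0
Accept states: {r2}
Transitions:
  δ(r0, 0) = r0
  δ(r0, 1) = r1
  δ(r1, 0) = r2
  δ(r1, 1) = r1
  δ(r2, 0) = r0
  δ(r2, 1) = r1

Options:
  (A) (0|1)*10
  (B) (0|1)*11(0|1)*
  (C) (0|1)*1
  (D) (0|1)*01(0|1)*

Check each option against the DFA on short strings; one disagreement eliminates an option:
  (A) (0|1)*10: agrees with the DFA on every string of length ≤ 6
  (B) (0|1)*11(0|1)*: on '10' the DFA goes r0 → r1 → r2 and accepts (r2 ∈ Accept), but the regex does not match it → eliminate
  (C) (0|1)*1: on '1' the DFA goes r0 → r1 and rejects (r1 ∉ Accept), but the regex matches it → eliminate
  (D) (0|1)*01(0|1)*: on '01' the DFA goes r0 → r0 → r1 and rejects (r1 ∉ Accept), but the regex matches it → eliminate
Only (A) is consistent with the DFA.
(A) (0|1)*10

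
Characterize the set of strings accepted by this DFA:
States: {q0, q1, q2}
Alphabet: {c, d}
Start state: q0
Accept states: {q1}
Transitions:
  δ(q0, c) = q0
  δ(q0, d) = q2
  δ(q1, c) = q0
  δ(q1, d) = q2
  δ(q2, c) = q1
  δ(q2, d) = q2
Testing a few strings:
  'cddd' → reject
  'c' → reject
  'cddc' → accept
  'ddd' → reject
State roles: q0=no suffix match; q1=suffix is dc; q2=one trailing d
All strings over {c,d} ending with dc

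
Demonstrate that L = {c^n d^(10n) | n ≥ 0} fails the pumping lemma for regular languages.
Assume L is regular with pumping length p. Idea: pumping the c-block breaks the 1:10 ratio.
Choose s = c^p d^(10p) (length 11p ≥ p). By the pumping lemma, s = xyz with |xy| ≤ p, |y| > 0, so y = c^k with k ≥ 1. Then xy²z = c^(p+k) d^(10p). For this to be in L we would need 10p = 10(p+k), i.e. 10k = 0, contradicting k ≥ 1. So xy²z ∉ L.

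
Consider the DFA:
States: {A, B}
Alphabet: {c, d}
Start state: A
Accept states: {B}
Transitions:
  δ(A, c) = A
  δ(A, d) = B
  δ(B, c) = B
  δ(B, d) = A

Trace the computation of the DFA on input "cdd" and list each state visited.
read 'c': A → A
  read 'd': A → B
  read 'd': B → A
A -> A -> B -> A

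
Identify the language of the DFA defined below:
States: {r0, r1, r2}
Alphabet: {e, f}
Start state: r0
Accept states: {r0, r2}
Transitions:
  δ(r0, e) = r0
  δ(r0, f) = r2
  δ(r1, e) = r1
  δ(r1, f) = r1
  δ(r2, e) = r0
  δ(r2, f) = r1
Testing a few strings:
  'efef' → accept
  'e' → accept
  'fefe' → accept
  'eefe' → accept
State roles: r0=last symbol not f (ok); r1=saw ff (dead); r2=last symbol f (ok)
All strings over {e,f} with no two consecutive f's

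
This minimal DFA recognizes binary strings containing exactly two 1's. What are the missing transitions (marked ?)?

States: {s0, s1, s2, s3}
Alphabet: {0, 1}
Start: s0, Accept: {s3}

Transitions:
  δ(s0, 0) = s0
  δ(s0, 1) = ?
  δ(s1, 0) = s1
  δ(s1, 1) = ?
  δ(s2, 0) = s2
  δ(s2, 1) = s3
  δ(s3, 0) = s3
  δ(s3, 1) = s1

From the language and accept set, identify what each state tracks — s0: zero 1's; s1: ≥ three 1's (dead); s2: one 1; s3: two 1's.
Each missing δ(q, a) is the state matching the new tracked value after reading a.
δ(s0, 1) = s2; δ(s1, 1) = s1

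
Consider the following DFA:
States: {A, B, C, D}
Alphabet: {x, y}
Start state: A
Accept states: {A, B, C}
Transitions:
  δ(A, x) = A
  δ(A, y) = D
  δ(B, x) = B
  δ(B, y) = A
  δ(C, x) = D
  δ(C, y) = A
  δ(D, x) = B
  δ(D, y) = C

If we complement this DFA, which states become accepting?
Complement accept states = All states \ Original accept states
= {A, B, C, D} \ {A, B, C}
{D}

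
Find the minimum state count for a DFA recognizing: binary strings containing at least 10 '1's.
By Myhill–Nerode, count the distinguishable equivalence classes: 11 classes — having seen 0, 1, …, 9, or ≥10 copies of '1'; any two classes i < j (j ≤ 10) are distinguished by the string 1^(10−j), which takes class j to 10 copies (accepted) but leaves class i below 10 (rejected).
11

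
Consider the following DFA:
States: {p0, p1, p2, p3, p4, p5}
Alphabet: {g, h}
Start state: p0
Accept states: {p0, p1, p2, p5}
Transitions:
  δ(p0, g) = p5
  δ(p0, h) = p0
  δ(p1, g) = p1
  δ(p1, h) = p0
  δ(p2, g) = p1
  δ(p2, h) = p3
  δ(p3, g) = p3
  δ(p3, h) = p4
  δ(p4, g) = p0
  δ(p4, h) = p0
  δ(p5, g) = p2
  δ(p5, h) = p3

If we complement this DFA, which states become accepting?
Complement accept states = All states \ Original accept states
= {p0, p1, p2, p3, p4, p5} \ {p0, p1, p2, p5}
{p3, p4}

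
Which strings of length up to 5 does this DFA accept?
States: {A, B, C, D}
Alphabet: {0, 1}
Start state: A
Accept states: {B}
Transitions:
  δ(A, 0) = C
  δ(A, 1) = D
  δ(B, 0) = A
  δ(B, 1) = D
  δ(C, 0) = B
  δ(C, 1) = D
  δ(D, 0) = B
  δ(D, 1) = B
00, 10, 11, 010, 011, 0010, 0011, 1010, 1011, 1110, 1111, 00000, 00010, 00011, 01010, 01011, 01110, 01111, 10000, 10010, 10011, 11000, 11010, 11011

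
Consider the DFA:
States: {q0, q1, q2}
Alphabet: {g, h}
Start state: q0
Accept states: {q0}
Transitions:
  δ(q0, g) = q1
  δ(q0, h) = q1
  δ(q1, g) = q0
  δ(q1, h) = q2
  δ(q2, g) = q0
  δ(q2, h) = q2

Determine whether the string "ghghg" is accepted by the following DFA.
Processing string "ghghg":
  q0 --g--> q1
  q1 --h--> q2
  q2 --g--> q0
  q0 --h--> q1
  q1 --g--> q0
Final state: q0
Accept states: {q0}
Yes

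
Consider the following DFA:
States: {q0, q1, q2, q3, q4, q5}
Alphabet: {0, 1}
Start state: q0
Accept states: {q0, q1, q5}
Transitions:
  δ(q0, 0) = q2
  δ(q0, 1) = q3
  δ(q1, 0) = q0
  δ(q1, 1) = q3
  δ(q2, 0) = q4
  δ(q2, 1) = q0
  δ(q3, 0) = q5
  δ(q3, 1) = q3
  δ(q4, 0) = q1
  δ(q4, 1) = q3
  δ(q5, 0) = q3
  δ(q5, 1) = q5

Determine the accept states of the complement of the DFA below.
Complement accept states = All states \ Original accept states
= {q0, q1, q2, q3, q4, q5} \ {q0, q1, q5}
{q2, q3, q4}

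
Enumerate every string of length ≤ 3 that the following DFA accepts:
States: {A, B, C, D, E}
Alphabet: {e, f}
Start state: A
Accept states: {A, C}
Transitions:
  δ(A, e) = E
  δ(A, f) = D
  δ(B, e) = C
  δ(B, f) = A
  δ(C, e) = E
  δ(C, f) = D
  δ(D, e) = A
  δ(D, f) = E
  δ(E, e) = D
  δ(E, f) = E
ε, fe, eee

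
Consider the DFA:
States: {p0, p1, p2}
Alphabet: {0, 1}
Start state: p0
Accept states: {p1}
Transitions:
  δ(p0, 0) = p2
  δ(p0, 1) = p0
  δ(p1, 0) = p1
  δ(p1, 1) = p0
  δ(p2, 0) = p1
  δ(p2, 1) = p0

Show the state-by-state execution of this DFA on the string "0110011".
read '0': p0 → p2
  read '1': p2 → p0
  read '1': p0 → p0
  read '0': p0 → p2
  read '0': p2 → p1
  read '1': p1 → p0
  read '1': p0 → p0
p0 -> p2 -> p0 -> p0 -> p2 -> p1 -> p0 -> p0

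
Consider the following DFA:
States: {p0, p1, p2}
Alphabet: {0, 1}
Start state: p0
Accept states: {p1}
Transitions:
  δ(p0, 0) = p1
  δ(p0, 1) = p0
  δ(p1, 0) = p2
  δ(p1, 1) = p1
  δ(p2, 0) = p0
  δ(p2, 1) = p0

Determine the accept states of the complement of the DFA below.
Complement accept states = All states \ Original accept states
= {p0, p1, p2} \ {p1}
{p0, p2}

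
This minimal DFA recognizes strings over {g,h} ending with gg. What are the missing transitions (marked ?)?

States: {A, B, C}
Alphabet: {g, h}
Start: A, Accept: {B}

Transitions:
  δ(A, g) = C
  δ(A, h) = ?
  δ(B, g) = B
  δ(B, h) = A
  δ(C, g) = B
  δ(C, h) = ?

From the language and accept set, identify what each state tracks — A: last symbol not g; B: two trailing g's; C: one trailing g.
Each missing δ(q, a) is the state matching the new tracked value after reading a.
δ(A, h) = A; δ(C, h) = A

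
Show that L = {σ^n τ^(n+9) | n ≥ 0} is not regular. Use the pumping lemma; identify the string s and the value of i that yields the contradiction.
Assume L is regular with pumping length p. Idea: pumping the σ-block breaks the fixed offset of 9.
Choose s = σ^p τ^(p+9) ∈ L. By the pumping lemma, s = xyz with |xy| ≤ p, |y| > 0, so y = σ^k with k ≥ 1. Then xy²z = σ^(p+k) τ^(p+9). For this to be in L we would need p+9 = (p+k)+9, i.e. k = 0, contradicting k ≥ 1. So xy²z ∉ L.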